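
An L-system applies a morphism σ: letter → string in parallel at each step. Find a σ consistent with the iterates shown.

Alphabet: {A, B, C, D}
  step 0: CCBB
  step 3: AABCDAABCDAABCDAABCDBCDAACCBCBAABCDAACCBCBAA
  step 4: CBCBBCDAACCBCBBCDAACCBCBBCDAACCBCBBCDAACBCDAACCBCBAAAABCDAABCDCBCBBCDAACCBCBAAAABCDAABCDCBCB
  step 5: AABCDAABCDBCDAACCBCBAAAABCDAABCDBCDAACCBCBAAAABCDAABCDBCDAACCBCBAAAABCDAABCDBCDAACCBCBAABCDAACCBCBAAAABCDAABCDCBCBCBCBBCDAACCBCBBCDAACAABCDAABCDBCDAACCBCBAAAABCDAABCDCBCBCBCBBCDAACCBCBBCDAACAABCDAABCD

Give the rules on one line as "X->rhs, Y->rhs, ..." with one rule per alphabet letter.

  step 4 ⇒ step 5: CBCBBCDAACCBCBBCDAACCBCBBCDAACCBCBBCDAACBCDAACCBCBAAAABCDAABCDCBCBBCDAACCBCBAAAABCDAABCDCBCB ⇒ AA·BCD·AA·BCD·BCD·AA·C·CB·CB·AA·AA·BCD·AA·BCD·BCD·AA·C·CB·CB·AA·AA·BCD·AA·BCD·BCD·AA·C·CB·CB·AA·AA·BCD·AA·BCD·BCD·AA·C·CB·CB·AA·BCD·AA·C·CB·CB·AA·AA·BCD·AA·BCD·CB·CB·CB·CB·BCD·AA·C·CB·CB·BCD·AA·C·AA·BCD·AA·BCD·BCD·AA·C·CB·CB·AA·AA·BCD·AA·BCD·CB·CB·CB·CB·BCD·AA·C·CB·CB·BCD·AA·C·AA·BCD·AA·BCD
    A ↦ CB
    B ↦ BCD
    C ↦ AA
    D ↦ C

A->CB, B->BCD, C->AA, D->C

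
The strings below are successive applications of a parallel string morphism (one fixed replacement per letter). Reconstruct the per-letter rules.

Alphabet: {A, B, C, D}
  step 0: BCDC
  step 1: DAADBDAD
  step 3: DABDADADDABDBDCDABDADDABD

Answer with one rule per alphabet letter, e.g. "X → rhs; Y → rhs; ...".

  step 0 ⇒ step 1: BCDC ⇒ DA·AD·BD·AD
    B ↦ DA
    C ↦ AD
    D ↦ BD
    A ↦ C  (constrained at step 1)

A->C, B->DA, C->AD, D->BD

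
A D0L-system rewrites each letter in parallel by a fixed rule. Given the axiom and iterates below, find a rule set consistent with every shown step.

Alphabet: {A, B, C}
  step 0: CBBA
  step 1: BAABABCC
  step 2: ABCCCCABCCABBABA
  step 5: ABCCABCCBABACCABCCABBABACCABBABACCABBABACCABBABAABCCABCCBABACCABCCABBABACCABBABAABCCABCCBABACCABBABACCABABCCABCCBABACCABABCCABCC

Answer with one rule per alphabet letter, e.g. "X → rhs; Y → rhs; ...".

  step 1 ⇒ step 2: BAABABCC ⇒ AB·CC·CC·AB·CC·AB·BA·BA
    A ↦ CC
    B ↦ AB
    C ↦ BA

A->CC, B->AB, C->BA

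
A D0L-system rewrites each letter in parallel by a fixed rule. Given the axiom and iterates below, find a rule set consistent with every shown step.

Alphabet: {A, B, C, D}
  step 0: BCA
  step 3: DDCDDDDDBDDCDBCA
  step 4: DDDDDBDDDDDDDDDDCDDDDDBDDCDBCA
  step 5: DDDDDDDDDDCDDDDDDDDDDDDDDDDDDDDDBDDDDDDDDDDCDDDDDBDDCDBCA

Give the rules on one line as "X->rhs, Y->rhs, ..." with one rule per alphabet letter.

  step 4 ⇒ step 5: DDDDDBDDDDDDDDDDCDDDDDBDDCDBCA ⇒ DD·DD·DD·DD·DD·C·DD·DD·DD·DD·DD·DD·DD·DD·DD·DD·DB·DD·DD·DD·DD·DD·C·DD·DD·DB·DD·C·DB·CA
    A ↦ CA
    B ↦ C
    C ↦ DB
    D ↦ DD

A->CA, B->C, C->DB, D->DD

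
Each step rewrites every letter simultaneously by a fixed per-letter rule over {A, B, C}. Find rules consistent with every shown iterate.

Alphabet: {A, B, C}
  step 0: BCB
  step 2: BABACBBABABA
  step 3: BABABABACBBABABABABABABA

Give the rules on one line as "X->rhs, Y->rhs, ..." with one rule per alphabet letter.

A->BA, B->BA, C->CB

  step 2 ⇒ step 3: BABACBBABABA ⇒ BA·BA·BA·BA·CB·BA·BA·BA·BA·BA·BA·BA
    A ↦ BA
    B ↦ BA
    C ↦ CB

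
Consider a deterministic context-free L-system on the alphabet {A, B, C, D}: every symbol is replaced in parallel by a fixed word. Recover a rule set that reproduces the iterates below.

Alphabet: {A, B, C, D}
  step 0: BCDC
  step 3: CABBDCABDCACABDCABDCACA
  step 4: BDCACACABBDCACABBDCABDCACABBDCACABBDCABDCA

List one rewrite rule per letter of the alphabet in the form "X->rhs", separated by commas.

  step 3 ⇒ step 4: CABBDCABDCACABDCABDCACA ⇒ BD·CA·CA·CA·B·BD·CA·CA·B·BD·CA·BD·CA·CA·B·BD·CA·CA·B·BD·CA·BD·CA
    A ↦ CA
    B ↦ CA
    C ↦ BD
    D ↦ B

A->CA, B->CA, C->BD, D->B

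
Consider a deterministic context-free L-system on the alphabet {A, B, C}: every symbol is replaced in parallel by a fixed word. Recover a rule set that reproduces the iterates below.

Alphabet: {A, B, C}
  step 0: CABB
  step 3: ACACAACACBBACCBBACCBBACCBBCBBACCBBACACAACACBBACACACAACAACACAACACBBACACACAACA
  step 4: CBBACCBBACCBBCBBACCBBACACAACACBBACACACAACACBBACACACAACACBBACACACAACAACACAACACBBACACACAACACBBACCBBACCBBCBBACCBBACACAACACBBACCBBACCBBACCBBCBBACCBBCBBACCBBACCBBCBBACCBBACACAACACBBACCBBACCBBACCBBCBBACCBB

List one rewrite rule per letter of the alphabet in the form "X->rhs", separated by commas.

  step 3 ⇒ step 4: ACACAACACBBACCBBACCBBACCBBCBBACCBBACACAACACBBACACACAACAACACAACACBBACACACAACA ⇒ CBB·AC·CBB·AC·CBB·CBB·AC·CBB·AC·ACA·ACA·CBB·AC·AC·ACA·ACA·CBB·AC·AC·ACA·ACA·CBB·AC·AC·ACA·ACA·AC·ACA·ACA·CBB·AC·AC·ACA·ACA·CBB·AC·CBB·AC·CBB·CBB·AC·CBB·AC·ACA·ACA·CBB·AC·CBB·AC·CBB·AC·CBB·CBB·AC·CBB·CBB·AC·CBB·AC·CBB·CBB·AC·CBB·AC·ACA·ACA·CBB·AC·CBB·AC·CBB·AC·CBB·CBB·AC·CBB
    A ↦ CBB
    B ↦ ACA
    C ↦ AC

A->CBB, B->ACA, C->AC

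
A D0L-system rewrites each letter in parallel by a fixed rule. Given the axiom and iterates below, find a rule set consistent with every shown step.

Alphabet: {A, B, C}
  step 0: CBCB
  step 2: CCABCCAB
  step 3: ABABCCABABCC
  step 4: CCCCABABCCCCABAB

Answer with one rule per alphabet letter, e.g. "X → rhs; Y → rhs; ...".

  step 3 ⇒ step 4: ABABCCABABCC ⇒ C·C·C·C·AB·AB·C·C·C·C·AB·AB
    A ↦ C
    B ↦ C
    C ↦ AB

A->C, B->C, C->AB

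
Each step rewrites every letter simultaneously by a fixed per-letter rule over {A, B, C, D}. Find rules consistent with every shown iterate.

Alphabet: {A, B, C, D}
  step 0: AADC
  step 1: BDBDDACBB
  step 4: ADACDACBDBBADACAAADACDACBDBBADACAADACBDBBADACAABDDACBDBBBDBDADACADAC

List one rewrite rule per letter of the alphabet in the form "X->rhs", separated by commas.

A->BD, B->A, C->BB, D->DAC

  step 0 ⇒ step 1: AADC ⇒ BD·BD·DAC·BB
    A ↦ BD
    C ↦ BB
    D ↦ DAC
    B ↦ A  (constrained at step 1)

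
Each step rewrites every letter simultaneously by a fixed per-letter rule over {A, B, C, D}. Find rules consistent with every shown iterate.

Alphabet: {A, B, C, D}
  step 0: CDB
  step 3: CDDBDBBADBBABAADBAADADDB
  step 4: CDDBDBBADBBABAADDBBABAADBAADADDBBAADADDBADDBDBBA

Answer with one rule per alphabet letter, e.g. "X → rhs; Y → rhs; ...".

A->AD, B->BA, C->CD, D->DB

  step 3 ⇒ step 4: CDDBDBBADBBABAADBAADADDB ⇒ CD·DB·DB·BA·DB·BA·BA·AD·DB·BA·BA·AD·BA·AD·AD·DB·BA·AD·AD·DB·AD·DB·DB·BA
    A ↦ AD
    B ↦ BA
    C ↦ CD
    D ↦ DB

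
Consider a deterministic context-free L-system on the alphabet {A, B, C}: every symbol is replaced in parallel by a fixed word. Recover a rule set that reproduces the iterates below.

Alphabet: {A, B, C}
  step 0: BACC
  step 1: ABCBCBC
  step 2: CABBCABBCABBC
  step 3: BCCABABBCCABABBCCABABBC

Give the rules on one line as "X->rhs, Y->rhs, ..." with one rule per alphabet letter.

  step 2 ⇒ step 3: CABBCABBCABBC ⇒ BC·C·AB·AB·BC·C·AB·AB·BC·C·AB·AB·BC
    A ↦ C
    B ↦ AB
    C ↦ BC

A->C, B->AB, C->BC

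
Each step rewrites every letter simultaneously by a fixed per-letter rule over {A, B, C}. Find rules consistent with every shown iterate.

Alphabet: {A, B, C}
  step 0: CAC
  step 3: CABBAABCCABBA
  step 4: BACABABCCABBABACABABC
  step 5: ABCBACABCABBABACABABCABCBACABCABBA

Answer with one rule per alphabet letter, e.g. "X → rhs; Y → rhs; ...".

  step 4 ⇒ step 5: BACABABCCABBABACABABC ⇒ AB·C·BA·C·AB·C·AB·BA·BA·C·AB·AB·C·AB·C·BA·C·AB·C·AB·BA
    A ↦ C
    B ↦ AB
    C ↦ BA

A->C, B->AB, C->BA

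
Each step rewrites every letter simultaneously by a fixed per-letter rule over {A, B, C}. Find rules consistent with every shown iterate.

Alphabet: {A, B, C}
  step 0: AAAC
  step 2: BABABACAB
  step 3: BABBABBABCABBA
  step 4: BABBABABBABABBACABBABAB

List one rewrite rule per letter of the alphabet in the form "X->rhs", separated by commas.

A->B, B->BA, C->CA

  step 3 ⇒ step 4: BABBABBABCABBA ⇒ BA·B·BA·BA·B·BA·BA·B·BA·CA·B·BA·BA·B
    A ↦ B
    B ↦ BA
    C ↦ CA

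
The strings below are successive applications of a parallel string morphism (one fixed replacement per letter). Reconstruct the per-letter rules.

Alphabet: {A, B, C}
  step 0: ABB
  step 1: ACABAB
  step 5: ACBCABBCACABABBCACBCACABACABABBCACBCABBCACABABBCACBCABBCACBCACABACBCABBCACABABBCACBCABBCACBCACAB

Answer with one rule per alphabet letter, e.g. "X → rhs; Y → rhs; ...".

  step 0 ⇒ step 1: ABB ⇒ AC·AB·AB
    A ↦ AC
    B ↦ AB
    C ↦ BC  (constrained at step 1)

A->AC, B->AB, C->BC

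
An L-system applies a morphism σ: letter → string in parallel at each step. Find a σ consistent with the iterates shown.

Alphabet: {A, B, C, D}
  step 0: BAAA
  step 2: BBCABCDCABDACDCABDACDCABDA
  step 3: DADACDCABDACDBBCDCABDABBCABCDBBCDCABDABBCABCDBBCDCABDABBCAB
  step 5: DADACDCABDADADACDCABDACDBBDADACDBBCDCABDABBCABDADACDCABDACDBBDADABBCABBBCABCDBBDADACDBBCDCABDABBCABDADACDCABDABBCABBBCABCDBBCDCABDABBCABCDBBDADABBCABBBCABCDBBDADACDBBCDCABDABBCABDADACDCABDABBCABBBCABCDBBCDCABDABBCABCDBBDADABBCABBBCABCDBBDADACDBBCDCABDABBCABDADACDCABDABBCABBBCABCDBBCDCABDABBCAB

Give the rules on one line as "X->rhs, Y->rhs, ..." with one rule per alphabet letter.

  step 2 ⇒ step 3: BBCABCDCABDACDCABDACDCABDA ⇒ DA·DA·CD·CAB·DA·CD·BB·CD·CAB·DA·BB·CAB·CD·BB·CD·CAB·DA·BB·CAB·CD·BB·CD·CAB·DA·BB·CAB
    A ↦ CAB
    B ↦ DA
    C ↦ CD
    D ↦ BB

A->CAB, B->DA, C->CD, D->BB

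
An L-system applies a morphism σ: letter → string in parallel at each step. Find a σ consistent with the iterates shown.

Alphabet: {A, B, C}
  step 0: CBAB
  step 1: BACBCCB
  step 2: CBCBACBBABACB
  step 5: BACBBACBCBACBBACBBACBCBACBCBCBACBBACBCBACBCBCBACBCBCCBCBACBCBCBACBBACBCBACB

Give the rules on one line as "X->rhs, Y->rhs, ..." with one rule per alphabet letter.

A->C, B->CB, C->BA

  step 1 ⇒ step 2: BACBCCB ⇒ CB·C·BA·CB·BA·BA·CB
    A ↦ C
    B ↦ CB
    C ↦ BA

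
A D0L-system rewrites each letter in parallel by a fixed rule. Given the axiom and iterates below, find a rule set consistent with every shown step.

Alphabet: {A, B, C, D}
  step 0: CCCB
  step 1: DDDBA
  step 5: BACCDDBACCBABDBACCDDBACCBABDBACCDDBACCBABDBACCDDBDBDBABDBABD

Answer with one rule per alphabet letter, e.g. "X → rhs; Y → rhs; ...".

  step 0 ⇒ step 1: CCCB ⇒ D·D·D·BA
    B ↦ BA
    C ↦ D
    A ↦ CC  (constrained at step 1)
    D ↦ BD  (constrained at step 1)

A->CC, B->BA, C->D, D->BD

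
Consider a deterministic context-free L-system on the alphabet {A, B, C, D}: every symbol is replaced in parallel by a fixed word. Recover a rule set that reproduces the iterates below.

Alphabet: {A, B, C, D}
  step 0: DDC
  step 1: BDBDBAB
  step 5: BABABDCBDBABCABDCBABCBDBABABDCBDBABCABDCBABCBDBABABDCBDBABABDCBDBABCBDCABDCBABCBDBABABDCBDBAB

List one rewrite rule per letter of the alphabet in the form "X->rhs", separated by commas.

  step 0 ⇒ step 1: DDC ⇒ BD·BD·BAB
    C ↦ BAB
    D ↦ BD
    A ↦ ABD  (constrained at step 1)
    B ↦ C  (constrained at step 1)

A->ABD, B->C, C->BAB, D->BD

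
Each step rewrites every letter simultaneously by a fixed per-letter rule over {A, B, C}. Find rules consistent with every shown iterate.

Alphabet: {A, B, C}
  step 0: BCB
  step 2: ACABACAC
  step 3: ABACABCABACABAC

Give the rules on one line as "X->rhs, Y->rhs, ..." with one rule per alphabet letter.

A->AB, B->C, C->AC

  step 2 ⇒ step 3: ACABACAC ⇒ AB·AC·AB·C·AB·AC·AB·AC
    A ↦ AB
    B ↦ C
    C ↦ AC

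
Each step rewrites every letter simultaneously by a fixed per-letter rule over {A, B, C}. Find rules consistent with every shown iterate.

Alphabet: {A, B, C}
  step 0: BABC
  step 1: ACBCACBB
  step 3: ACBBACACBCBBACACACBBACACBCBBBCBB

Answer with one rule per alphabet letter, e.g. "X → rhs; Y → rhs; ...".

A->BC, B->AC, C->BB

  step 0 ⇒ step 1: BABC ⇒ AC·BC·AC·BB
    A ↦ BC
    B ↦ AC
    C ↦ BB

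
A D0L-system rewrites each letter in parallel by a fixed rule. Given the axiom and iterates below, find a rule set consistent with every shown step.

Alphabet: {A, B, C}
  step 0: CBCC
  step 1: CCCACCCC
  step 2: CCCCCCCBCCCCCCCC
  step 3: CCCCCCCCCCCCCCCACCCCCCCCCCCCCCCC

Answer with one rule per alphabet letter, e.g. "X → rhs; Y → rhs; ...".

  step 2 ⇒ step 3: CCCCCCCBCCCCCCCC ⇒ CC·CC·CC·CC·CC·CC·CC·CA·CC·CC·CC·CC·CC·CC·CC·CC
    B ↦ CA
    C ↦ CC
  step 1 ⇒ step 2: CCCACCCC ⇒ CC·CC·CC·CB·CC·CC·CC·CC
    A ↦ CB

A->CB, B->CA, C->CC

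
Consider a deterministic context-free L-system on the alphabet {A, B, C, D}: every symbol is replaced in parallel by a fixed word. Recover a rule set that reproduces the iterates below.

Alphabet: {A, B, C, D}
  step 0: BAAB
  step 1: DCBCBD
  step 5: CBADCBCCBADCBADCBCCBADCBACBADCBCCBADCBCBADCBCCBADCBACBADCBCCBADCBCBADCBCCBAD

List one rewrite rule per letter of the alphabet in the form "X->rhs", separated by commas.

  step 0 ⇒ step 1: BAAB ⇒ D·CB·CB·D
    A ↦ CB
    B ↦ D
    C ↦ CBA  (constrained at step 1)
    D ↦ C  (constrained at step 1)

A->CB, B->D, C->CBA, D->C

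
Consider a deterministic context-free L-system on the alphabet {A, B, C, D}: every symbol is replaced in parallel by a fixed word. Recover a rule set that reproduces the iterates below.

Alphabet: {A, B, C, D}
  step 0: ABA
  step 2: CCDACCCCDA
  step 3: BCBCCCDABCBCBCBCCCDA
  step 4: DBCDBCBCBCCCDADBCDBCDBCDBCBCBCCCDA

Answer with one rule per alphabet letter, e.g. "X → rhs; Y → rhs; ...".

  step 3 ⇒ step 4: BCBCCCDABCBCBCBCCCDA ⇒ D·BC·D·BC·BC·BC·CC·DA·D·BC·D·BC·D·BC·D·BC·BC·BC·CC·DA
    A ↦ DA
    B ↦ D
    C ↦ BC
    D ↦ CC

A->DA, B->D, C->BC, D->CC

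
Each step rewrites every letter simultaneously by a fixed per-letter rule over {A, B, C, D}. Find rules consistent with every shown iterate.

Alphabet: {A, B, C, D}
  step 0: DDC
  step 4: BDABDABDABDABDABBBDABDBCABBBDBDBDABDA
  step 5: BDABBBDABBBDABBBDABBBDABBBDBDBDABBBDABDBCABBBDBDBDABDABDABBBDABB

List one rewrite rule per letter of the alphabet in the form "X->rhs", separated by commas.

A->BB, B->BD, C->BCA, D->A

  step 4 ⇒ step 5: BDABDABDABDABDABBBDABDBCABBBDBDBDABDA ⇒ BD·A·BB·BD·A·BB·BD·A·BB·BD·A·BB·BD·A·BB·BD·BD·BD·A·BB·BD·A·BD·BCA·BB·BD·BD·BD·A·BD·A·BD·A·BB·BD·A·BB
    A ↦ BB
    B ↦ BD
    C ↦ BCA
    D ↦ A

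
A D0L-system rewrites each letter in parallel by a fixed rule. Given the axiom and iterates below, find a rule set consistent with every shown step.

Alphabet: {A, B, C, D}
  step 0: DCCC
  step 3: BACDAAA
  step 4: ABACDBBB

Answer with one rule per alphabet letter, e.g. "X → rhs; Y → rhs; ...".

A->B, B->A, C->A, D->CD

  step 3 ⇒ step 4: BACDAAA ⇒ A·B·A·CD·B·B·B
    A ↦ B
    B ↦ A
    C ↦ A
    D ↦ CD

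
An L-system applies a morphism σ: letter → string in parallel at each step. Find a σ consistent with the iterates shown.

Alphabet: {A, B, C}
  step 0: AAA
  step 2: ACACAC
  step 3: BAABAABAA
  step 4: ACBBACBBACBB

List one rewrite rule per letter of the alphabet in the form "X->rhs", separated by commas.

  step 3 ⇒ step 4: BAABAABAA ⇒ AC·B·B·AC·B·B·AC·B·B
    A ↦ B
    B ↦ AC
  step 2 ⇒ step 3: ACACAC ⇒ B·AA·B·AA·B·AA
    C ↦ AA

A->B, B->AC, C->AA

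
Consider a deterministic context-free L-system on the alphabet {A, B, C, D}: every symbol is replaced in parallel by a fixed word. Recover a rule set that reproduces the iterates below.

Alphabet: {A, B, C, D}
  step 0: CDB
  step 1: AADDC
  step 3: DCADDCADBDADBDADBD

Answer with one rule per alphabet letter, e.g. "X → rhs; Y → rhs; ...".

A->BD, B->DC, C->A, D->AD

  step 0 ⇒ step 1: CDB ⇒ A·AD·DC
    B ↦ DC
    C ↦ A
    D ↦ AD
    A ↦ BD  (constrained at step 1)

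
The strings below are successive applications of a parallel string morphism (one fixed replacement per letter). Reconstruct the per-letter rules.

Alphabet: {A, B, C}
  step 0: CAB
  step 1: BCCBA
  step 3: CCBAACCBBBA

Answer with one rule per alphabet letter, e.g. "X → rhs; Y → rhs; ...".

A->CCB, B->A, C->B

  step 0 ⇒ step 1: CAB ⇒ B·CCB·A
    A ↦ CCB
    B ↦ A
    C ↦ B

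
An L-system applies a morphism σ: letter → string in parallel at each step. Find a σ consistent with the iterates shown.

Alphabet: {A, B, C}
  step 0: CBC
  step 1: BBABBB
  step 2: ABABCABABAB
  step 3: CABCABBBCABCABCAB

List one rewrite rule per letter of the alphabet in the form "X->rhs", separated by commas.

  step 2 ⇒ step 3: ABABCABABAB ⇒ C·AB·C·AB·BB·C·AB·C·AB·C·AB
    A ↦ C
    B ↦ AB
    C ↦ BB

A->C, B->AB, C->BB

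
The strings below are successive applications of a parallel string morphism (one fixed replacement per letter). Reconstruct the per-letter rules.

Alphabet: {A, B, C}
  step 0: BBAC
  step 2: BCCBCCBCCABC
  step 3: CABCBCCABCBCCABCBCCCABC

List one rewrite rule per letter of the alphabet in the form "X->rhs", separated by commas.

  step 2 ⇒ step 3: BCCBCCBCCABC ⇒ CA·BC·BC·CA·BC·BC·CA·BC·BC·C·CA·BC
    A ↦ C
    B ↦ CA
    C ↦ BC

A->C, B->CA, C->BC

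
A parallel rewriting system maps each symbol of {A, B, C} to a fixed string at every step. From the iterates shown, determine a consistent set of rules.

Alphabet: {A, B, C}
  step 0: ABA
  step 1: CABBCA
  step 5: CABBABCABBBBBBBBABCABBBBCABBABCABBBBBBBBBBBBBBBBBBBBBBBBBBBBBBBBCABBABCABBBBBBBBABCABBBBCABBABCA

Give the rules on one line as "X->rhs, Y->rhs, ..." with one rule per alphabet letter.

A->CA, B->BB, C->AB

  step 0 ⇒ step 1: ABA ⇒ CA·BB·CA
    A ↦ CA
    B ↦ BB
    C ↦ AB  (constrained at step 1)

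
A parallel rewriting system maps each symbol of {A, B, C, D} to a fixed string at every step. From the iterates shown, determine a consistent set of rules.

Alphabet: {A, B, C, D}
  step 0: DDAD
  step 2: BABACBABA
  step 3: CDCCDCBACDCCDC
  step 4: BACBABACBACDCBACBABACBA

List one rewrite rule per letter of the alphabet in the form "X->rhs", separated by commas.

  step 3 ⇒ step 4: CDCCDCBACDCCDC ⇒ BA·C·BA·BA·C·BA·C·DC·BA·C·BA·BA·C·BA
    A ↦ DC
    B ↦ C
    C ↦ BA
    D ↦ C

A->DC, B->C, C->BA, D->C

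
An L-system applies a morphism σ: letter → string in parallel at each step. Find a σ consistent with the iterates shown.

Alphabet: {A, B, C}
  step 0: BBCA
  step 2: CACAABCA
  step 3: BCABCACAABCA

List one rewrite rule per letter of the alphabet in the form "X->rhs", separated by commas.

A->CA, B->A, C->B

  step 2 ⇒ step 3: CACAABCA ⇒ B·CA·B·CA·CA·A·B·CA
    A ↦ CA
    B ↦ A
    C ↦ B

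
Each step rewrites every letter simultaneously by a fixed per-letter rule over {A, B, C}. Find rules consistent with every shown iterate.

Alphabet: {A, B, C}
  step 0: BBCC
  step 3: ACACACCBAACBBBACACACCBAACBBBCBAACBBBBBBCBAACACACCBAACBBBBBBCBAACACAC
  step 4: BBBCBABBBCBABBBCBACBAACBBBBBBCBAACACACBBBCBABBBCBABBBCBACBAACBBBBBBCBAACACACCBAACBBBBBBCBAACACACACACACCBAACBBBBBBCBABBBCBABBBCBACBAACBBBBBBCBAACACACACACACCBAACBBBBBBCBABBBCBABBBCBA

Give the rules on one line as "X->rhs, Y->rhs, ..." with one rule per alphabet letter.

A->BBB, B->AC, C->CBA

  step 3 ⇒ step 4: ACACACCBAACBBBACACACCBAACBBBCBAACBBBBBBCBAACACACCBAACBBBBBBCBAACACAC ⇒ BBB·CBA·BBB·CBA·BBB·CBA·CBA·AC·BBB·BBB·CBA·AC·AC·AC·BBB·CBA·BBB·CBA·BBB·CBA·CBA·AC·BBB·BBB·CBA·AC·AC·AC·CBA·AC·BBB·BBB·CBA·AC·AC·AC·AC·AC·AC·CBA·AC·BBB·BBB·CBA·BBB·CBA·BBB·CBA·CBA·AC·BBB·BBB·CBA·AC·AC·AC·AC·AC·AC·CBA·AC·BBB·BBB·CBA·BBB·CBA·BBB·CBA
    A ↦ BBB
    B ↦ AC
    C ↦ CBA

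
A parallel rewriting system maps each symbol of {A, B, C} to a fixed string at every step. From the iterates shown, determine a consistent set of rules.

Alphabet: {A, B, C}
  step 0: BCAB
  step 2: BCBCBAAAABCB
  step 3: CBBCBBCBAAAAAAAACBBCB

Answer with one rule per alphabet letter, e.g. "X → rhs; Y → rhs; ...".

  step 2 ⇒ step 3: BCBCBAAAABCB ⇒ CB·B·CB·B·CB·AA·AA·AA·AA·CB·B·CB
    A ↦ AA
    B ↦ CB
    C ↦ B

A->AA, B->CB, C->B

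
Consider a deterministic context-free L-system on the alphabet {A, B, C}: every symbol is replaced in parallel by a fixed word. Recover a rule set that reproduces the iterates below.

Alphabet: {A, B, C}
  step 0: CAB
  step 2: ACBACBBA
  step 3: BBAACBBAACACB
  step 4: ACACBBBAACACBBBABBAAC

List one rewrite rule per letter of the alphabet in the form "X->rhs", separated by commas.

A->B, B->AC, C->BA

  step 3 ⇒ step 4: BBAACBBAACACB ⇒ AC·AC·B·B·BA·AC·AC·B·B·BA·B·BA·AC
    A ↦ B
    B ↦ AC
    C ↦ BA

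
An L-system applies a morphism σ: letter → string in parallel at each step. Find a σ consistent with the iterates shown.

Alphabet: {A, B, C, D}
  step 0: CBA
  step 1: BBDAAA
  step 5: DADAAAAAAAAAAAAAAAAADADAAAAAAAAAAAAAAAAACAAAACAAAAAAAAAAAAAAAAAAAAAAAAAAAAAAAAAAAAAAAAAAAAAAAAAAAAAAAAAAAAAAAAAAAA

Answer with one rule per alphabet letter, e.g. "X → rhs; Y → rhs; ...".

A->AA, B->DA, C->BB, D->CAA

  step 0 ⇒ step 1: CBA ⇒ BB·DA·AA
    A ↦ AA
    B ↦ DA
    C ↦ BB
    D ↦ CAA  (constrained at step 1)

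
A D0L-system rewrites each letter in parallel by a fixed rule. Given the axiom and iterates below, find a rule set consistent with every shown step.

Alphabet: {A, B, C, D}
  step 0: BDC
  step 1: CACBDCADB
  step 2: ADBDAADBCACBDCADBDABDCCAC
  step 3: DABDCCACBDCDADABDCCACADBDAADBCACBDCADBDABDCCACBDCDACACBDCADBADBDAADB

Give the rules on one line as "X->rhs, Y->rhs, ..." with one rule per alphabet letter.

A->DA, B->CAC, C->ADB, D->BDC

  step 2 ⇒ step 3: ADBDAADBCACBDCADBDABDCCAC ⇒ DA·BDC·CAC·BDC·DA·DA·BDC·CAC·ADB·DA·ADB·CAC·BDC·ADB·DA·BDC·CAC·BDC·DA·CAC·BDC·ADB·ADB·DA·ADB
    A ↦ DA
    B ↦ CAC
    C ↦ ADB
    D ↦ BDC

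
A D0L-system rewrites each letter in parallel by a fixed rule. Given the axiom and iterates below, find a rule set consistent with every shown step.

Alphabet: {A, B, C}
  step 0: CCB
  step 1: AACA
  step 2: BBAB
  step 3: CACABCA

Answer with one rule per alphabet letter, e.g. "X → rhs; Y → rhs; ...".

  step 2 ⇒ step 3: BBAB ⇒ CA·CA·B·CA
    A ↦ B
    B ↦ CA
  step 0 ⇒ step 1: CCB ⇒ A·A·CA
    C ↦ A

A->B, B->CA, C->A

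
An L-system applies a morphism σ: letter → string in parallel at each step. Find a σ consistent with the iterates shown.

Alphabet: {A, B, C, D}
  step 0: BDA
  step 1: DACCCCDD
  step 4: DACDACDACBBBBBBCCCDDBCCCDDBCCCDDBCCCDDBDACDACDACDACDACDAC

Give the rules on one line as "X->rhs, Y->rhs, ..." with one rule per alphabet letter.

A->DD, B->DAC, C->B, D->CCC

  step 0 ⇒ step 1: BDA ⇒ DAC·CCC·DD
    A ↦ DD
    B ↦ DAC
    D ↦ CCC
    C ↦ B  (constrained at step 1)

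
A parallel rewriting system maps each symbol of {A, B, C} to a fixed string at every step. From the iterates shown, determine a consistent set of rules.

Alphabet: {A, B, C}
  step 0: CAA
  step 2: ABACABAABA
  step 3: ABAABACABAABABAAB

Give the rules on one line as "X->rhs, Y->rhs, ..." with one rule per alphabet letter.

A->AB, B->A, C->AC

  step 2 ⇒ step 3: ABACABAABA ⇒ AB·A·AB·AC·AB·A·AB·AB·A·AB
    A ↦ AB
    B ↦ A
    C ↦ AC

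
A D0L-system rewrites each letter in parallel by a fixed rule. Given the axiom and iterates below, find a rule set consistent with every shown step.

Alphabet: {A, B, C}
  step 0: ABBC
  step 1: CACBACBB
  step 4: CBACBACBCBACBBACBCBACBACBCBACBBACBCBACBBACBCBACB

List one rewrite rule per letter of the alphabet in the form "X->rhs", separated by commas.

  step 0 ⇒ step 1: ABBC ⇒ C·ACB·ACB·B
    A ↦ C
    B ↦ ACB
    C ↦ B

A->C, B->ACB, C->B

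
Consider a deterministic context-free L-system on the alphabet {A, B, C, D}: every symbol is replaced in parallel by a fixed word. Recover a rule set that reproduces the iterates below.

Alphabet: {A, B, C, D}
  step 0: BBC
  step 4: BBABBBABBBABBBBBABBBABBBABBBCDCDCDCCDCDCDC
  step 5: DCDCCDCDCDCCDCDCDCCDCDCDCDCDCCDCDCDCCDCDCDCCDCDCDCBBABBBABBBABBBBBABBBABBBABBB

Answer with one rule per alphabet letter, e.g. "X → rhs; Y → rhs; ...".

A->C, B->DC, C->BB, D->AB

  step 4 ⇒ step 5: BBABBBABBBABBBBBABBBABBBABBBCDCDCDCCDCDCDC ⇒ DC·DC·C·DC·DC·DC·C·DC·DC·DC·C·DC·DC·DC·DC·DC·C·DC·DC·DC·C·DC·DC·DC·C·DC·DC·DC·BB·AB·BB·AB·BB·AB·BB·BB·AB·BB·AB·BB·AB·BB
    A ↦ C
    B ↦ DC
    C ↦ BB
    D ↦ AB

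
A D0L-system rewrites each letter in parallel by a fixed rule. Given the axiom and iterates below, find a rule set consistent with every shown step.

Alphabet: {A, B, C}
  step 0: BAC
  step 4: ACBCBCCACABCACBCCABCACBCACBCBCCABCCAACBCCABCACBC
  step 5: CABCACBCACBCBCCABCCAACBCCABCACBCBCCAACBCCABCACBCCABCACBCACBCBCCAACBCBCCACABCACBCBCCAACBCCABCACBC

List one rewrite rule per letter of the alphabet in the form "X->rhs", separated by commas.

  step 4 ⇒ step 5: ACBCBCCACABCACBCCABCACBCACBCBCCABCCAACBCCABCACBC ⇒ CA·BC·AC·BC·AC·BC·BC·CA·BC·CA·AC·BC·CA·BC·AC·BC·BC·CA·AC·BC·CA·BC·AC·BC·CA·BC·AC·BC·AC·BC·BC·CA·AC·BC·BC·CA·CA·BC·AC·BC·BC·CA·AC·BC·CA·BC·AC·BC
    A ↦ CA
    B ↦ AC
    C ↦ BC

A->CA, B->AC, C->BC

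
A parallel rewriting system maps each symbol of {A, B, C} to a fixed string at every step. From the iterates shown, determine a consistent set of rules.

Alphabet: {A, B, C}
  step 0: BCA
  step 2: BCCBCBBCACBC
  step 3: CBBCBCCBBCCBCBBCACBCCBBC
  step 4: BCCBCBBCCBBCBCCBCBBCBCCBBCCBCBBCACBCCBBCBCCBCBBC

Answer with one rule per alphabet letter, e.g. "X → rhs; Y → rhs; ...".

A->AC, B->CB, C->BC

  step 3 ⇒ step 4: CBBCBCCBBCCBCBBCACBCCBBC ⇒ BC·CB·CB·BC·CB·BC·BC·CB·CB·BC·BC·CB·BC·CB·CB·BC·AC·BC·CB·BC·BC·CB·CB·BC
    A ↦ AC
    B ↦ CB
    C ↦ BC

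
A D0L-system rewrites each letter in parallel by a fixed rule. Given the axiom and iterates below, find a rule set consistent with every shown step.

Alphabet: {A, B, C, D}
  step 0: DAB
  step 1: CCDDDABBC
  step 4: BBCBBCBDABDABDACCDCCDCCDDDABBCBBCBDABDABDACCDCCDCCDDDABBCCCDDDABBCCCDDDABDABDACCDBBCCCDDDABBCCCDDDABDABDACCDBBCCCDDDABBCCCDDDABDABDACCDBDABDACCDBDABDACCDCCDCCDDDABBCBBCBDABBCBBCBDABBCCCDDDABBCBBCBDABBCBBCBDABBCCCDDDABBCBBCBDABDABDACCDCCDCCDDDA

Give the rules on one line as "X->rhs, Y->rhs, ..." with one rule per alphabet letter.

  step 0 ⇒ step 1: DAB ⇒ CCD·DDA·BBC
    A ↦ DDA
    B ↦ BBC
    D ↦ CCD
    C ↦ BDA  (constrained at step 1)

A->DDA, B->BBC, C->BDA, D->CCD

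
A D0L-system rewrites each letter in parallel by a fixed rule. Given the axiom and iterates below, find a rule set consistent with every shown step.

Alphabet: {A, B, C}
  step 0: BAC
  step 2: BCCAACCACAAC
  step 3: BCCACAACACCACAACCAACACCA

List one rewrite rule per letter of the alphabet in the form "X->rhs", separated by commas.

  step 2 ⇒ step 3: BCCAACCACAAC ⇒ BC·CA·CA·AC·AC·CA·CA·AC·CA·AC·AC·CA
    A ↦ AC
    B ↦ BC
    C ↦ CA

A->AC, B->BC, C->CA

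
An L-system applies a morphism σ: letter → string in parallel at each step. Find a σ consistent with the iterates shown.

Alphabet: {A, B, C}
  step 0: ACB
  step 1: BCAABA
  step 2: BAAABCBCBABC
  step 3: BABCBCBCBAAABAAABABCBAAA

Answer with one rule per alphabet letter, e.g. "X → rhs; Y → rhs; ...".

  step 2 ⇒ step 3: BAAABCBCBABC ⇒ BA·BC·BC·BC·BA·AA·BA·AA·BA·BC·BA·AA
    A ↦ BC
    B ↦ BA
    C ↦ AA

A->BC, B->BA, C->AA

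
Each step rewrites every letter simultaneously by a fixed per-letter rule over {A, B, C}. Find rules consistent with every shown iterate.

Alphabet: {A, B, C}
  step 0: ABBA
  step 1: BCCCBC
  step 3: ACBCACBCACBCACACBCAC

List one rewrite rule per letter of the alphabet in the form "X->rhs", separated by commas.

A->BC, B->C, C->AC

  step 0 ⇒ step 1: ABBA ⇒ BC·C·C·BC
    A ↦ BC
    B ↦ C
    C ↦ AC  (constrained at step 1)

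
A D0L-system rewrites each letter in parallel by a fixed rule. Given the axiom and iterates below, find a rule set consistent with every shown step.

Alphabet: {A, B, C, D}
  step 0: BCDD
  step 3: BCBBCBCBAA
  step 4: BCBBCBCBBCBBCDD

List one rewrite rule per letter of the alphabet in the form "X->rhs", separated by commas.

  step 3 ⇒ step 4: BCBBCBCBAA ⇒ BC·B·BC·BC·B·BC·B·BC·D·D
    A ↦ D
    B ↦ BC
    C ↦ B
    D ↦ A  (constrained at step 0)

A->D, B->BC, C->B, D->A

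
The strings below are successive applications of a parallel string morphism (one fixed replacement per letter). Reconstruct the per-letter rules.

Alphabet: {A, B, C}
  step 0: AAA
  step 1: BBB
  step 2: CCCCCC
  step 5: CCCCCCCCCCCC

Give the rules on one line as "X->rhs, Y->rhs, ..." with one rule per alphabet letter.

A->B, B->CC, C->A

  step 1 ⇒ step 2: BBB ⇒ CC·CC·CC
    B ↦ CC
  step 0 ⇒ step 1: AAA ⇒ B·B·B
    A ↦ B
    C ↦ A  (constrained at step 2)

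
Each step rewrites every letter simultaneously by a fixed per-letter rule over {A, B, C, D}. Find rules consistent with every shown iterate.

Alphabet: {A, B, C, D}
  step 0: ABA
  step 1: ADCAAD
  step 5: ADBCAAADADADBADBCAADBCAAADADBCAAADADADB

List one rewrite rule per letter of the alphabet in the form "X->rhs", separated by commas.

A->AD, B->CA, C->A, D->B

  step 0 ⇒ step 1: ABA ⇒ AD·CA·AD
    A ↦ AD
    B ↦ CA
    C ↦ A  (constrained at step 1)
    D ↦ B  (constrained at step 1)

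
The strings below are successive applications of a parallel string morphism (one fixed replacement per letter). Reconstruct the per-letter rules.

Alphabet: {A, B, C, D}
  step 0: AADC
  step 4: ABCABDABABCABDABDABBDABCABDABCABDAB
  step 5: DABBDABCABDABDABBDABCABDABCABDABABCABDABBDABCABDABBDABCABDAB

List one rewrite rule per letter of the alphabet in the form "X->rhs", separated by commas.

  step 4 ⇒ step 5: ABCABDABABCABDABDABBDABCABDABCABDAB ⇒ D·AB·B·D·AB·CAB·D·AB·D·AB·B·D·AB·CAB·D·AB·CAB·D·AB·AB·CAB·D·AB·B·D·AB·CAB·D·AB·B·D·AB·CAB·D·AB
    A ↦ D
    B ↦ AB
    C ↦ B
    D ↦ CAB

A->D, B->AB, C->B, D->CAB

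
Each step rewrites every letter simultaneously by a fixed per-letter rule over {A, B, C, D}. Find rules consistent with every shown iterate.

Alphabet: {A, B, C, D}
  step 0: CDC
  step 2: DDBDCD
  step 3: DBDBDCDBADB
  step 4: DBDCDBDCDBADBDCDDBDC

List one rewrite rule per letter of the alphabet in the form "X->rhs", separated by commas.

  step 3 ⇒ step 4: DBDBDCDBADB ⇒ DB·DC·DB·DC·DB·A·DB·DC·D·DB·DC
    A ↦ D
    B ↦ DC
    C ↦ A
    D ↦ DB

A->D, B->DC, C->A, D->DB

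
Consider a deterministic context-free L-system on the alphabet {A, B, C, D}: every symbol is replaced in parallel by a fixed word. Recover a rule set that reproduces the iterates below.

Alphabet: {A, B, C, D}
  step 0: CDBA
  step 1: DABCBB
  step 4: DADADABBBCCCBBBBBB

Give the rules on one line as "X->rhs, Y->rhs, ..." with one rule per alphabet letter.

A->BB, B->C, C->DA, D->B

  step 0 ⇒ step 1: CDBA ⇒ DA·B·C·BB
    A ↦ BB
    B ↦ C
    C ↦ DA
    D ↦ B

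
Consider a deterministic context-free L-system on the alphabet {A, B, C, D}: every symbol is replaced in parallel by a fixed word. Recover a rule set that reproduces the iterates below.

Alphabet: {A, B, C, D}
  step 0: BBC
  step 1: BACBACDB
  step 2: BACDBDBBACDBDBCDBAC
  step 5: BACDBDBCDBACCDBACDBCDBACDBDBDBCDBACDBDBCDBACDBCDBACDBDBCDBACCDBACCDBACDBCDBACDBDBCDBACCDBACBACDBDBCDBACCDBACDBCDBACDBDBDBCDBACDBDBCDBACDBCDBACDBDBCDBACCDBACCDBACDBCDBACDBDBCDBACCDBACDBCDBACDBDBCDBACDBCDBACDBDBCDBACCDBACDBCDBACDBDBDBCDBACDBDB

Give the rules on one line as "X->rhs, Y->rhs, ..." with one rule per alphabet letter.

  step 1 ⇒ step 2: BACBACDB ⇒ BAC·DB·DB·BAC·DB·DB·CD·BAC
    A ↦ DB
    B ↦ BAC
    C ↦ DB
    D ↦ CD

A->DB, B->BAC, C->DB, D->CD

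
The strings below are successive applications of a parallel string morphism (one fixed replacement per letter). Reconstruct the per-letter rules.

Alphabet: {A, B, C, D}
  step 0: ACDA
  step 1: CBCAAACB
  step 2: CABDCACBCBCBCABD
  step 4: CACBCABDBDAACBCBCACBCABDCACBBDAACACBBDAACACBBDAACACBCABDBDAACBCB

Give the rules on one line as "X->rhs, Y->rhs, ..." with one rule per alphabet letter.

A->CB, B->BD, C->CA, D->AA

  step 1 ⇒ step 2: CBCAAACB ⇒ CA·BD·CA·CB·CB·CB·CA·BD
    A ↦ CB
    B ↦ BD
    C ↦ CA
  step 0 ⇒ step 1: ACDA ⇒ CB·CA·AA·CB
    D ↦ AA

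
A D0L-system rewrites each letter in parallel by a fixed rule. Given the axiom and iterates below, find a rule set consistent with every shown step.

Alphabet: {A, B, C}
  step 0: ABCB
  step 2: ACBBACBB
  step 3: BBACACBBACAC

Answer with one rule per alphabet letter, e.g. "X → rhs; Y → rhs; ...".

  step 2 ⇒ step 3: ACBBACBB ⇒ B·B·AC·AC·B·B·AC·AC
    A ↦ B
    B ↦ AC
    C ↦ B

A->B, B->AC, C->B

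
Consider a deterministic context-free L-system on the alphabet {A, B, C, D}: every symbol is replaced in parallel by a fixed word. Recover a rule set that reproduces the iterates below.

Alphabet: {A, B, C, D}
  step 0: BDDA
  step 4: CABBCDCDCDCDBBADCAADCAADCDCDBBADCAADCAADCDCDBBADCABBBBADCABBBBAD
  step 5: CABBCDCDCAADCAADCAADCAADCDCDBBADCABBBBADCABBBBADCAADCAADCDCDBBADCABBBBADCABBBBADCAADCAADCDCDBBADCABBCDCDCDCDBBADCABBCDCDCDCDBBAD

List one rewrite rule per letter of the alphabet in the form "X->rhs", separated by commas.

  step 4 ⇒ step 5: CABBCDCDCDCDBBADCAADCAADCDCDBBADCAADCAADCDCDBBADCABBBBADCABBBBAD ⇒ CA·BB·CD·CD·CA·AD·CA·AD·CA·AD·CA·AD·CD·CD·BB·AD·CA·BB·BB·AD·CA·BB·BB·AD·CA·AD·CA·AD·CD·CD·BB·AD·CA·BB·BB·AD·CA·BB·BB·AD·CA·AD·CA·AD·CD·CD·BB·AD·CA·BB·CD·CD·CD·CD·BB·AD·CA·BB·CD·CD·CD·CD·BB·AD
    A ↦ BB
    B ↦ CD
    C ↦ CA
    D ↦ AD

A->BB, B->CD, C->CA, D->AD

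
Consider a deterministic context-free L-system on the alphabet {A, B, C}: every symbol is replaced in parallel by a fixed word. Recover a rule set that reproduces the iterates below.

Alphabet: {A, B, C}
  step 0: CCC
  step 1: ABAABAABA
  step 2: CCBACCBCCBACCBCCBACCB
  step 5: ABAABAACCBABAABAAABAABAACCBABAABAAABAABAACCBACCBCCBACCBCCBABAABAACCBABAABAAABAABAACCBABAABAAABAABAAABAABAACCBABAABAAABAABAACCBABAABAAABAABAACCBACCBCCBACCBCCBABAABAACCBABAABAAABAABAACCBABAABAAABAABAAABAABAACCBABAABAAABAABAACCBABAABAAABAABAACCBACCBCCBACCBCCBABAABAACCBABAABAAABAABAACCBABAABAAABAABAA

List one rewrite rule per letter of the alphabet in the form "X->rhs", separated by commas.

  step 1 ⇒ step 2: ABAABAABA ⇒ CCB·A·CCB·CCB·A·CCB·CCB·A·CCB
    A ↦ CCB
    B ↦ A
  step 0 ⇒ step 1: CCC ⇒ ABA·ABA·ABA
    C ↦ ABA

A->CCB, B->A, C->ABA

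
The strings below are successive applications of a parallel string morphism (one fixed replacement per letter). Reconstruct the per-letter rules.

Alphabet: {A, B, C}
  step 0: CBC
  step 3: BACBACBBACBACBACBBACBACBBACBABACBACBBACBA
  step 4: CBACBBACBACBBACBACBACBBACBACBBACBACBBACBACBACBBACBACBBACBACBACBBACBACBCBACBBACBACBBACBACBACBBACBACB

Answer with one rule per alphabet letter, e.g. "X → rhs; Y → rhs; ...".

  step 3 ⇒ step 4: BACBACBBACBACBACBBACBACBBACBABACBACBBACBA ⇒ CBA·CB·BA·CBA·CB·BA·CBA·CBA·CB·BA·CBA·CB·BA·CBA·CB·BA·CBA·CBA·CB·BA·CBA·CB·BA·CBA·CBA·CB·BA·CBA·CB·CBA·CB·BA·CBA·CB·BA·CBA·CBA·CB·BA·CBA·CB
    A ↦ CB
    B ↦ CBA
    C ↦ BA

A->CB, B->CBA, C->BA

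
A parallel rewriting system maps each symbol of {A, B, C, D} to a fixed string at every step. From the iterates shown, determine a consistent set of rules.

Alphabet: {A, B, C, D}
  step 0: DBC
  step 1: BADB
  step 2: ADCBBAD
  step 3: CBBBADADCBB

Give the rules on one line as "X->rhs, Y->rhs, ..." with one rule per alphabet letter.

A->CB, B->AD, C->B, D->B

  step 2 ⇒ step 3: ADCBBAD ⇒ CB·B·B·AD·AD·CB·B
    A ↦ CB
    B ↦ AD
    C ↦ B
    D ↦ B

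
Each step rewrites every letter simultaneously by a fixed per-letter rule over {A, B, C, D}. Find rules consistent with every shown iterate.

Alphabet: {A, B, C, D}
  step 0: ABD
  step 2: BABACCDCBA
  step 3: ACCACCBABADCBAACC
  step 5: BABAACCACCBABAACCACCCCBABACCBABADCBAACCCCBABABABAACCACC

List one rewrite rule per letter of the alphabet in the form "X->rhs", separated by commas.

  step 2 ⇒ step 3: BABACCDCBA ⇒ A·CC·A·CC·BA·BA·DC·BA·A·CC
    A ↦ CC
    B ↦ A
    C ↦ BA
    D ↦ DC

A->CC, B->A, C->BA, D->DC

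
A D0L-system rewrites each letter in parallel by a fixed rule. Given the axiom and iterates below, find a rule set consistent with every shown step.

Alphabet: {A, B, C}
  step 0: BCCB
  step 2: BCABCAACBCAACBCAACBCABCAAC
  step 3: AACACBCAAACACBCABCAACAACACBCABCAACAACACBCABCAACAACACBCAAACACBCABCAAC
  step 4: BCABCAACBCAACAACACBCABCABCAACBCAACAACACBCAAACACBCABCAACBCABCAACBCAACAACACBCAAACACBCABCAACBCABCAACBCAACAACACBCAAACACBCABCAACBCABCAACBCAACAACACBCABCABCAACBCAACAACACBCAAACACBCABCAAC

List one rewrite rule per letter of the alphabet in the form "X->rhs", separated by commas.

A->BCA, B->AAC, C->AC

  step 3 ⇒ step 4: AACACBCAAACACBCABCAACAACACBCABCAACAACACBCABCAACAACACBCAAACACBCABCAAC ⇒ BCA·BCA·AC·BCA·AC·AAC·AC·BCA·BCA·BCA·AC·BCA·AC·AAC·AC·BCA·AAC·AC·BCA·BCA·AC·BCA·BCA·AC·BCA·AC·AAC·AC·BCA·AAC·AC·BCA·BCA·AC·BCA·BCA·AC·BCA·AC·AAC·AC·BCA·AAC·AC·BCA·BCA·AC·BCA·BCA·AC·BCA·AC·AAC·AC·BCA·BCA·BCA·AC·BCA·AC·AAC·AC·BCA·AAC·AC·BCA·BCA·AC
    A ↦ BCA
    B ↦ AAC
    C ↦ AC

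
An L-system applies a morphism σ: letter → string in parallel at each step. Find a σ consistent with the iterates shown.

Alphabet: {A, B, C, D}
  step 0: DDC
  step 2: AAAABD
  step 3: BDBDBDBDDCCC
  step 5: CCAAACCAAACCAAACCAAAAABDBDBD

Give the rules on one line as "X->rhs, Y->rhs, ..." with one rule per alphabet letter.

  step 2 ⇒ step 3: AAAABD ⇒ BD·BD·BD·BD·DC·CC
    A ↦ BD
    B ↦ DC
    D ↦ CC
    C ↦ A  (constrained at step 0)

A->BD, B->DC, C->A, D->CC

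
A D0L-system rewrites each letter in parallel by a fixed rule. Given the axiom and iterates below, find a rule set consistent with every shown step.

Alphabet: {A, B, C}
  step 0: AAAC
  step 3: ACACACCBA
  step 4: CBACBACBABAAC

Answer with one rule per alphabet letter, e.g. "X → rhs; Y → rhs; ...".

A->C, B->A, C->BA

  step 3 ⇒ step 4: ACACACCBA ⇒ C·BA·C·BA·C·BA·BA·A·C
    A ↦ C
    B ↦ A
    C ↦ BA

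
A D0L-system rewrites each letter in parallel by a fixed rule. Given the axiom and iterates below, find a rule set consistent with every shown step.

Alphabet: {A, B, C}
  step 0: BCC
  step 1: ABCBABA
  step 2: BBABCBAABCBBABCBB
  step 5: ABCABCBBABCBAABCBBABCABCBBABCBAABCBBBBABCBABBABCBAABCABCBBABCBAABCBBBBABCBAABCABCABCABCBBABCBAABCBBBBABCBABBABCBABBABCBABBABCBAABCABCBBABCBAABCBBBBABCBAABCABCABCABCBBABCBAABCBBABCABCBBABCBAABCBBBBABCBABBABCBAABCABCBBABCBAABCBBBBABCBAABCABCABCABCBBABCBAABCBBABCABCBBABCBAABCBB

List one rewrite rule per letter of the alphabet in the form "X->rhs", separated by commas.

  step 1 ⇒ step 2: ABCBABA ⇒ BB·ABC·BA·ABC·BB·ABC·BB
    A ↦ BB
    B ↦ ABC
    C ↦ BA

A->BB, B->ABC, C->BA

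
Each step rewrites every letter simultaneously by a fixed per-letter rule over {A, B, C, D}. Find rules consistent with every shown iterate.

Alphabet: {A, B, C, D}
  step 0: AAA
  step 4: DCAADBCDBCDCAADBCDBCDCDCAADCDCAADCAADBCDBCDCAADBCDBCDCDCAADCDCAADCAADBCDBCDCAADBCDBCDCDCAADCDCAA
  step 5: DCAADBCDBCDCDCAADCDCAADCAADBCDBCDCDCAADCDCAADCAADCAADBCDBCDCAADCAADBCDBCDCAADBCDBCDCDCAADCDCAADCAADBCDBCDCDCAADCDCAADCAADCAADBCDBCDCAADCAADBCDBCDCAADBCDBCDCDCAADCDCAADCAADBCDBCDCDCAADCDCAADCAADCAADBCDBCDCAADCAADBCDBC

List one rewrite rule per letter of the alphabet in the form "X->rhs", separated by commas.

  step 4 ⇒ step 5: DCAADBCDBCDCAADBCDBCDCDCAADCDCAADCAADBCDBCDCAADBCDBCDCDCAADCDCAADCAADBCDBCDCAADBCDBCDCDCAADCDCAA ⇒ DC·AA·DBC·DBC·DC·DC·AA·DC·DC·AA·DC·AA·DBC·DBC·DC·DC·AA·DC·DC·AA·DC·AA·DC·AA·DBC·DBC·DC·AA·DC·AA·DBC·DBC·DC·AA·DBC·DBC·DC·DC·AA·DC·DC·AA·DC·AA·DBC·DBC·DC·DC·AA·DC·DC·AA·DC·AA·DC·AA·DBC·DBC·DC·AA·DC·AA·DBC·DBC·DC·AA·DBC·DBC·DC·DC·AA·DC·DC·AA·DC·AA·DBC·DBC·DC·DC·AA·DC·DC·AA·DC·AA·DC·AA·DBC·DBC·DC·AA·DC·AA·DBC·DBC
    A ↦ DBC
    B ↦ DC
    C ↦ AA
    D ↦ DC

A->DBC, B->DC, C->AA, D->DC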